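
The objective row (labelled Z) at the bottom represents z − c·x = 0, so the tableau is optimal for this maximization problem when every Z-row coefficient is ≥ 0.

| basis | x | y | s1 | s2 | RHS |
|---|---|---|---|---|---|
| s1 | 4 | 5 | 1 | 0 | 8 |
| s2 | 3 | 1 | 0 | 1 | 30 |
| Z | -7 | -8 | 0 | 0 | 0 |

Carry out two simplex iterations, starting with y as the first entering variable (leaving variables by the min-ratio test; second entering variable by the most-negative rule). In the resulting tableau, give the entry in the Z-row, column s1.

7/4

Ratio test on column y — row 1: 8/5 = 8/5; row 2: 30/1 = 30. Minimum is 8/5 at row 1 (s1 leaves); pivot element 5.
Divide row 1 by 5; eliminate column y from the other rows.
Second iteration: most negative Z-row entry is -3/5 in column x, so x enters.
Ratio test on column x — row 1: (8/5)/(4/5) = 2; row 2: (142/5)/(11/5) = 142/11. Minimum is 2 at row 1 (y leaves); pivot element 4/5.
Divide row 1 by 4/5; eliminate column x from the other rows.
After both pivots, the entry at the Z-row, column s1 is 7/4.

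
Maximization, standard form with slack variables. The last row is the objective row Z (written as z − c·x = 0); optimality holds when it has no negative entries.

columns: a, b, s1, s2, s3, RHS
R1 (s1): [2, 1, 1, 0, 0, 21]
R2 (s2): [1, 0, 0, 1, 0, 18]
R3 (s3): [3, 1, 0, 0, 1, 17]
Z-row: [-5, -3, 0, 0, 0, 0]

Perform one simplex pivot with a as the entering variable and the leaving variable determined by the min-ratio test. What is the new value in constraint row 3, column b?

1/3

Ratio test on column a — row 1: 21/2 = 21/2; row 2: 18/1 = 18; row 3: 17/3 = 17/3. Minimum is 17/3 at row 3 (s3 leaves); pivot element 3.
Divide row 3 by 3; eliminate column a from the other rows.
In the new row 3, the b entry is the old entry divided by the pivot: 1/3 = 1/3.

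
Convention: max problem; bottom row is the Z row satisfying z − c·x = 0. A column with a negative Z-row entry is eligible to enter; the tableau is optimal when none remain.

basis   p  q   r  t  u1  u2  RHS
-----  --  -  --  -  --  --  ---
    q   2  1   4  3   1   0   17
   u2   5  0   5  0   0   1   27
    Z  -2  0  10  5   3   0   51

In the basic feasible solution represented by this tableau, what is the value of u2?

27

u2 is basic (row 2); its value is the RHS of that row, 27.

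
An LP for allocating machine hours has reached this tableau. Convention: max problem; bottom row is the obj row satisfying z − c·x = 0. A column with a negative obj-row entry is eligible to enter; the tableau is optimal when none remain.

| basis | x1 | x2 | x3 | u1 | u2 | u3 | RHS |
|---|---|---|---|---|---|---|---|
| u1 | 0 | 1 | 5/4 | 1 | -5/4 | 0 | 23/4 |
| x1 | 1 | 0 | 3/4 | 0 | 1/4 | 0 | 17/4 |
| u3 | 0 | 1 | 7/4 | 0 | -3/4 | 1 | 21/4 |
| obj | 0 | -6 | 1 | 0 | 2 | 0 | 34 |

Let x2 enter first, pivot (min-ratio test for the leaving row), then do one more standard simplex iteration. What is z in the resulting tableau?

108

Ratio test on column x2 — row 1: (23/4)/1 = 23/4; row 2: entry 0 ≤ 0; row 3: (21/4)/1 = 21/4. Minimum is 21/4 at row 3 (u3 leaves); pivot element 1.
Pivot on row 3; the obj-row RHS becomes 34 − (-6)·(21/4) = 131/2.
Next entering variable (most negative obj-row entry -5/2): u2.
Ratio test on column u2 — row 1: entry -1/2 ≤ 0; row 2: (17/4)/(1/4) = 17; row 3: entry -3/4 ≤ 0. Minimum is 17 at row 2 (x1 leaves); pivot element 1/4.
After the second pivot the obj-row RHS is 131/2 − (-5/2)·17 = 108.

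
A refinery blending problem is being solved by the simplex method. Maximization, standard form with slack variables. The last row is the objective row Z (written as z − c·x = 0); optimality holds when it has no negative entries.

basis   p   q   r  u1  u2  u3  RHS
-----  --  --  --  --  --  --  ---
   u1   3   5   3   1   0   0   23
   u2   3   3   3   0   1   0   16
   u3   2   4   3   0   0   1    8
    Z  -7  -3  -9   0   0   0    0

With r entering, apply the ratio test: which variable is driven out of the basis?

u3

Column r entries and ratios — u1: 23/3 = 23/3; u2: 16/3 = 16/3; u3: 8/3 = 8/3.
Smallest ratio is 8/3 in the row of u3, so u3 leaves.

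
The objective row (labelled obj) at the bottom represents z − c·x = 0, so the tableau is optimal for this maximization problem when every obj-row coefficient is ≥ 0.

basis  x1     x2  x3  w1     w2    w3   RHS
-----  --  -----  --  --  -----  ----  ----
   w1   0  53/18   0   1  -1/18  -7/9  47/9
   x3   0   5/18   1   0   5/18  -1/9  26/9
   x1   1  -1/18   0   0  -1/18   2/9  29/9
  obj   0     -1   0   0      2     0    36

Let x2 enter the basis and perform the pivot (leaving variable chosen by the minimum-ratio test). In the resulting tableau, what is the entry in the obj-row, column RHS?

Ratio test on column x2 — row 1: (47/9)/(53/18) = 94/53; row 2: (26/9)/(5/18) = 52/5; row 3: entry -1/18 ≤ 0. Minimum is 94/53 at row 1 (w1 leaves); pivot element 53/18.
Divide row 1 by 53/18; eliminate column x2 from the other rows.
obj-row update in column RHS: 36 − (-1)·(94/53) = 2002/53.

2002/53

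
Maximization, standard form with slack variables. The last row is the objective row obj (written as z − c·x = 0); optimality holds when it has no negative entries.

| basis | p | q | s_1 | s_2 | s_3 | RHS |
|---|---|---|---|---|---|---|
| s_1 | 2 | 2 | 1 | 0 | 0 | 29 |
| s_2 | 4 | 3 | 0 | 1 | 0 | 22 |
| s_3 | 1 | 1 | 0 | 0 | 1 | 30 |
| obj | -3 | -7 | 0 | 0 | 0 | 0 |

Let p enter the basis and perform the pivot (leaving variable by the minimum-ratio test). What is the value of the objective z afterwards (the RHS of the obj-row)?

33/2

Ratio test on column p — row 1: 29/2 = 29/2; row 2: 22/4 = 11/2; row 3: 30/1 = 30. Minimum is 11/2 at row 2 (s_2 leaves); pivot element 4.
Pivot on row 2; the obj-row RHS becomes 0 − (-3)·(11/2) = 33/2.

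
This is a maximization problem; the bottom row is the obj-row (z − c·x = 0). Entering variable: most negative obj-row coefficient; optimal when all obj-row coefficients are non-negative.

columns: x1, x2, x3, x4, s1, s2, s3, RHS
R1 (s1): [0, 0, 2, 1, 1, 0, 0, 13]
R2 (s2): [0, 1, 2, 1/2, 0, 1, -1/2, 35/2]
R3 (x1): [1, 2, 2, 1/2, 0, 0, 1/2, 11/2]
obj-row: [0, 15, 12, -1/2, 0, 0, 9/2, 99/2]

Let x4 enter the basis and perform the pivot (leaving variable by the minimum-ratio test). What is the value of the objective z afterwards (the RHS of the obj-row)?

55

Ratio test on column x4 — row 1: 13/1 = 13; row 2: (35/2)/(1/2) = 35; row 3: (11/2)/(1/2) = 11. Minimum is 11 at row 3 (x1 leaves); pivot element 1/2.
Pivot on row 3; the obj-row RHS becomes 99/2 − (-1/2)·11 = 55.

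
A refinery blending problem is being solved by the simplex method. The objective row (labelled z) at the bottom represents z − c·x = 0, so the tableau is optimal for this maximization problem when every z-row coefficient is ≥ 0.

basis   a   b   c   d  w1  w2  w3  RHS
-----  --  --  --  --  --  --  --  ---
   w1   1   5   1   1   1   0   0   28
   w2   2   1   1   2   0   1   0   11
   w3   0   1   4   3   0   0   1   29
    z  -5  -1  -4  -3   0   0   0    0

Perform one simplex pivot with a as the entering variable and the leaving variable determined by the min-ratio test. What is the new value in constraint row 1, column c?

Ratio test on column a — row 1: 28/1 = 28; row 2: 11/2 = 11/2; row 3: entry 0 ≤ 0. Minimum is 11/2 at row 2 (w2 leaves); pivot element 2.
Divide row 2 by 2; eliminate column a from the other rows.
Row 1 update in column c: 1 − 1·(1/2) = 1/2.

1/2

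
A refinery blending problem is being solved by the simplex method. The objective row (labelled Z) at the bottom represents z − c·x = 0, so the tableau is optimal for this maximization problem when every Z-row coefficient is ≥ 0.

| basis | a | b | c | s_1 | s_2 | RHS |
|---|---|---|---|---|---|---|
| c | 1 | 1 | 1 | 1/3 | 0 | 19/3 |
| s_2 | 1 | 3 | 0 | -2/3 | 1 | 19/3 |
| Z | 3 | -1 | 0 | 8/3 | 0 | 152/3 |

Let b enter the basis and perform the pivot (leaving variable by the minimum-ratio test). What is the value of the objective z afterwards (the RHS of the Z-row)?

Ratio test on column b — row 1: (19/3)/1 = 19/3; row 2: (19/3)/3 = 19/9. Minimum is 19/9 at row 2 (s_2 leaves); pivot element 3.
Pivot on row 2; the Z-row RHS becomes 152/3 − (-1)·(19/9) = 475/9.

475/9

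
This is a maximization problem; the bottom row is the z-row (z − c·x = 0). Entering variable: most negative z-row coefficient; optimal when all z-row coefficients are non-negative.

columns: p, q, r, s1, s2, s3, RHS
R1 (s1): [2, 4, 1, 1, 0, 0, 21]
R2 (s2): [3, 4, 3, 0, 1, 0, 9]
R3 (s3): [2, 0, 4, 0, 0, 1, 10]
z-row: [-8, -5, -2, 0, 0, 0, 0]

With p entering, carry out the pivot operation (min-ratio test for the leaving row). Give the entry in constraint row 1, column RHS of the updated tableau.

15

Ratio test on column p — row 1: 21/2 = 21/2; row 2: 9/3 = 3; row 3: 10/2 = 5. Minimum is 3 at row 2 (s2 leaves); pivot element 3.
Divide row 2 by 3; eliminate column p from the other rows.
Row 1 update in column RHS: 21 − 2·3 = 15.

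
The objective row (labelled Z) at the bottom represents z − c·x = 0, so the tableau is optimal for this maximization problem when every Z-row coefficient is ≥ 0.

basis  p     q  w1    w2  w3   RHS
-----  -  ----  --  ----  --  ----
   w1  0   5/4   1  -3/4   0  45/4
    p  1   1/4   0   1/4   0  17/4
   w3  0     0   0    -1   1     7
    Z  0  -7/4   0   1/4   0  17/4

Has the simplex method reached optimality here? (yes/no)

The Z-row has a negative entry -7/4 in column q, so it is not optimal.

no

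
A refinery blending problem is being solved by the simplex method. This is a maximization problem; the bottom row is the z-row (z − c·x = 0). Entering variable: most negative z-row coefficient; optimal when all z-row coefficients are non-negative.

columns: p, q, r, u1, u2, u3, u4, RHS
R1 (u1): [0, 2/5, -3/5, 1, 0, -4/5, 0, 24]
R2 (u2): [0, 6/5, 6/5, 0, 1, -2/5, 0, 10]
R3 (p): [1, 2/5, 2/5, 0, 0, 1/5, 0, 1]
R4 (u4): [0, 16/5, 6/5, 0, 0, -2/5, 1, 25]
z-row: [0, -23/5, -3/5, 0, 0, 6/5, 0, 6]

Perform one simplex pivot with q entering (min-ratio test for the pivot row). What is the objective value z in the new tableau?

35/2

Ratio test on column q — row 1: 24/(2/5) = 60; row 2: 10/(6/5) = 25/3; row 3: 1/(2/5) = 5/2; row 4: 25/(16/5) = 125/16. Minimum is 5/2 at row 3 (p leaves); pivot element 2/5.
Pivot on row 3; the z-row RHS becomes 6 − (-23/5)·(5/2) = 35/2.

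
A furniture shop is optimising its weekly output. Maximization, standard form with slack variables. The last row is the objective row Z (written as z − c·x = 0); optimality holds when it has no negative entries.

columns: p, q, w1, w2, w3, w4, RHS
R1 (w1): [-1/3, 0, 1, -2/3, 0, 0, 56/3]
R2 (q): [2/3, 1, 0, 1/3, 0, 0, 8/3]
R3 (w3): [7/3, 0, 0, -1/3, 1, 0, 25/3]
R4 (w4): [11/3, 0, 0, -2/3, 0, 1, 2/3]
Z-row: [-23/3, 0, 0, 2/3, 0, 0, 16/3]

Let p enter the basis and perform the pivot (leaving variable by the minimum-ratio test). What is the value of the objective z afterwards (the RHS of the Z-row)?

Ratio test on column p — row 1: entry -1/3 ≤ 0; row 2: (8/3)/(2/3) = 4; row 3: (25/3)/(7/3) = 25/7; row 4: (2/3)/(11/3) = 2/11. Minimum is 2/11 at row 4 (w4 leaves); pivot element 11/3.
Pivot on row 4; the Z-row RHS becomes 16/3 − (-23/3)·(2/11) = 74/11.

74/11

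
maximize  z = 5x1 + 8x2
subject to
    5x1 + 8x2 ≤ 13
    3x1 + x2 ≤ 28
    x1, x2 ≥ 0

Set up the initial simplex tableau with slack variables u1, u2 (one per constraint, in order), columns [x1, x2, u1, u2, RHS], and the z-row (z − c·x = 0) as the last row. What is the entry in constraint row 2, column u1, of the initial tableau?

0

Slack u1 belongs to constraint 1; its column is the unit vector e_1, so the entry in row 2 is 0.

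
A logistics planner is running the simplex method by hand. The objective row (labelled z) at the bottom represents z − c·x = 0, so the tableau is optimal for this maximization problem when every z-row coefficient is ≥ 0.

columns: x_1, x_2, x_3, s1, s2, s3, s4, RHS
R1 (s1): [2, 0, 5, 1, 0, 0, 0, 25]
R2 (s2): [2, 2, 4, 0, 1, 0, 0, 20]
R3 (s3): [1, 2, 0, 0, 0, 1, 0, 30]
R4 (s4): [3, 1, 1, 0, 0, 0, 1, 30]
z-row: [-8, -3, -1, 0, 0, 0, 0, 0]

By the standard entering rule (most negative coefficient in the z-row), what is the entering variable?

Negative z-row entries: x_1: -8, x_2: -3, x_3: -1.
The most negative is -8 in column x_1, so x_1 enters.

x_1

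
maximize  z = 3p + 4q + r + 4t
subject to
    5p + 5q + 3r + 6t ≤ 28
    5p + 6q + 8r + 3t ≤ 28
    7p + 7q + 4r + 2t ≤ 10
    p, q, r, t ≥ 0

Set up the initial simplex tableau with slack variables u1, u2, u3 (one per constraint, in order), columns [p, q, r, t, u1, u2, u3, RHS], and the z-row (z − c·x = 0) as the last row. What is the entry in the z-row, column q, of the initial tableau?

The z-row carries the negated objective coefficients: the q entry is -4.

-4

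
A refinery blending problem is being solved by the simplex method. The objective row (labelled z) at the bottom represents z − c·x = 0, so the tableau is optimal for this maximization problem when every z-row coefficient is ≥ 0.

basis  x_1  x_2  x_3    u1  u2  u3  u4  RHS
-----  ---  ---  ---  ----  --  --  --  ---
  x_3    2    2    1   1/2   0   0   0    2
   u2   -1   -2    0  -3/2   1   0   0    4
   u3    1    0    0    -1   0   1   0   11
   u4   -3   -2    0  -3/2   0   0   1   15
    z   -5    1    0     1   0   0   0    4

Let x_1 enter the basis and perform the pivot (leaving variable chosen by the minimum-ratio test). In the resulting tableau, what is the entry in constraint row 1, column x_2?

Ratio test on column x_1 — row 1: 2/2 = 1; row 2: entry -1 ≤ 0; row 3: 11/1 = 11; row 4: entry -3 ≤ 0. Minimum is 1 at row 1 (x_3 leaves); pivot element 2.
Divide row 1 by 2; eliminate column x_1 from the other rows.
In the new row 1, the x_2 entry is the old entry divided by the pivot: 2/2 = 1.

1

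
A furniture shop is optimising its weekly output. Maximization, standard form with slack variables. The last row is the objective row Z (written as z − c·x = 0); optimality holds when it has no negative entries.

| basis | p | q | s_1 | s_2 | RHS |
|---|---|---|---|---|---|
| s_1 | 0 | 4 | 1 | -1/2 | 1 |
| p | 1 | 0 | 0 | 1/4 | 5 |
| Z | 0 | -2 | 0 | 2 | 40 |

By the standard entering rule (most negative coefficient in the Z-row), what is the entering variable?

q

Negative Z-row entries: q: -2.
The most negative is -2 in column q, so q enters.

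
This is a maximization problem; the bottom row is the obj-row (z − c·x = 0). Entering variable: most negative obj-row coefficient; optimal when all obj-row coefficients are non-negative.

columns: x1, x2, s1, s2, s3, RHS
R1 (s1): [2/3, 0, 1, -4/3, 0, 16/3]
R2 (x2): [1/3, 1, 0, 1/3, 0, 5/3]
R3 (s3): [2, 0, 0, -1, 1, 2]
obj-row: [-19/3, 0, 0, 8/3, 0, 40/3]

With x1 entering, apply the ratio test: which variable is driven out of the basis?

Column x1 entries and ratios — s1: (16/3)/(2/3) = 8; x2: (5/3)/(1/3) = 5; s3: 2/2 = 1.
Smallest ratio is 1 in the row of s3, so s3 leaves.

s3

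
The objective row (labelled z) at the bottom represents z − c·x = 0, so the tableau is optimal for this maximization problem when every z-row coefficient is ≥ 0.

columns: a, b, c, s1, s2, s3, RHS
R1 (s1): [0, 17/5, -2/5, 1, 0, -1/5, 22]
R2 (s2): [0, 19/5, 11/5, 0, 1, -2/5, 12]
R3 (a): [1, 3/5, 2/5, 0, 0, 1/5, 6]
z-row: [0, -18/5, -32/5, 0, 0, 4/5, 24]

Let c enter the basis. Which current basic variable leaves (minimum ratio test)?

s2

Column c entries and ratios — s1: -2/5 ≤ 0, skip; s2: 12/(11/5) = 60/11; a: 6/(2/5) = 15.
Smallest ratio is 60/11 in the row of s2, so s2 leaves.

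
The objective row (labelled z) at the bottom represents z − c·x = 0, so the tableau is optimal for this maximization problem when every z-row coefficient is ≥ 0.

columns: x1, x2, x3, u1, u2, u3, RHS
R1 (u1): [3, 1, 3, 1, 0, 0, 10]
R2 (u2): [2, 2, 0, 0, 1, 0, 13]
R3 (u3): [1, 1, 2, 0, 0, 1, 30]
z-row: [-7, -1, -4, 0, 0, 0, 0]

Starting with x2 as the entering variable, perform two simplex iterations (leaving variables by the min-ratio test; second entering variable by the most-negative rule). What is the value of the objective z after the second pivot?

17

Ratio test on column x2 — row 1: 10/1 = 10; row 2: 13/2 = 13/2; row 3: 30/1 = 30. Minimum is 13/2 at row 2 (u2 leaves); pivot element 2.
Pivot on row 2; the z-row RHS becomes 0 − (-1)·(13/2) = 13/2.
Next entering variable (most negative z-row entry -6): x1.
Ratio test on column x1 — row 1: (7/2)/2 = 7/4; row 2: (13/2)/1 = 13/2; row 3: entry 0 ≤ 0. Minimum is 7/4 at row 1 (u1 leaves); pivot element 2.
After the second pivot the z-row RHS is 13/2 − (-6)·(7/4) = 17.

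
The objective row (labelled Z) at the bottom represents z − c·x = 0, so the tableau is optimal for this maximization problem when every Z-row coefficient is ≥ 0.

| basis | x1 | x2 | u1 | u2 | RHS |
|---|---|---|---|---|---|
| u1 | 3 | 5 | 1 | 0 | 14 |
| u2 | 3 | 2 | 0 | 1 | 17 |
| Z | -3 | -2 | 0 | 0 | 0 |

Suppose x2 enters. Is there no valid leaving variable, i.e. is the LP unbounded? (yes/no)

Column x2 has positive entries in row(s) 1, 2, so the ratio test bounds it — not unbounded.

no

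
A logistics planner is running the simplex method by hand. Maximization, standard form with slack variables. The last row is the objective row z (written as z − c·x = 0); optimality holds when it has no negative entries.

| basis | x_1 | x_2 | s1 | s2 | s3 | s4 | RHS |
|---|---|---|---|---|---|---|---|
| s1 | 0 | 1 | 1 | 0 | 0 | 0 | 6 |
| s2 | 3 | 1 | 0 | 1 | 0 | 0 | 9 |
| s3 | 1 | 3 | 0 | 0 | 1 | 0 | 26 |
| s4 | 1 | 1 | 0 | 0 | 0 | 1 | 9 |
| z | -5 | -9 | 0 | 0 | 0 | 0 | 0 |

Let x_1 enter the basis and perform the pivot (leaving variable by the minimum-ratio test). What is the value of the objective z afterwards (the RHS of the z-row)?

15

Ratio test on column x_1 — row 1: entry 0 ≤ 0; row 2: 9/3 = 3; row 3: 26/1 = 26; row 4: 9/1 = 9. Minimum is 3 at row 2 (s2 leaves); pivot element 3.
Pivot on row 2; the z-row RHS becomes 0 − (-5)·3 = 15.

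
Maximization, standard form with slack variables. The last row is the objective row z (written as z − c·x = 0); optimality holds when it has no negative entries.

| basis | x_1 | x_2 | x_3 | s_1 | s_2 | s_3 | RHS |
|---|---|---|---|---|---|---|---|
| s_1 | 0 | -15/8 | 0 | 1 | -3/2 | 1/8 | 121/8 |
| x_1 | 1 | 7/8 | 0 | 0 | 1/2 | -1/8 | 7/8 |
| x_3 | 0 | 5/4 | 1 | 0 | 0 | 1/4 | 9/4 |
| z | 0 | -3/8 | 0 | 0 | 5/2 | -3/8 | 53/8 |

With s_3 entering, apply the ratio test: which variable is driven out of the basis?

x_3

Column s_3 entries and ratios — s_1: (121/8)/(1/8) = 121; x_1: -1/8 ≤ 0, skip; x_3: (9/4)/(1/4) = 9.
Smallest ratio is 9 in the row of x_3, so x_3 leaves.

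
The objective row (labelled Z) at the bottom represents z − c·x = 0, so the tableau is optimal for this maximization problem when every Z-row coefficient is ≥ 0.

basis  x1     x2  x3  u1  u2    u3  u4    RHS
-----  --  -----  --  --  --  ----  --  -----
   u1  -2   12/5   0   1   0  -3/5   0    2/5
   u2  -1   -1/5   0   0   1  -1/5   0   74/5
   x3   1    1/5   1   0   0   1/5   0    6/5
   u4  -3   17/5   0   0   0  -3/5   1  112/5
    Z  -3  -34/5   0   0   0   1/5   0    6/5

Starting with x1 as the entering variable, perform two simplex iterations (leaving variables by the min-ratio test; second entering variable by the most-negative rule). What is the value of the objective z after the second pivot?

11

Ratio test on column x1 — row 1: entry -2 ≤ 0; row 2: entry -1 ≤ 0; row 3: (6/5)/1 = 6/5; row 4: entry -3 ≤ 0. Minimum is 6/5 at row 3 (x3 leaves); pivot element 1.
Pivot on row 3; the Z-row RHS becomes 6/5 − (-3)·(6/5) = 24/5.
Next entering variable (most negative Z-row entry -31/5): x2.
Ratio test on column x2 — row 1: (14/5)/(14/5) = 1; row 2: entry 0 ≤ 0; row 3: (6/5)/(1/5) = 6; row 4: 26/4 = 13/2. Minimum is 1 at row 1 (u1 leaves); pivot element 14/5.
After the second pivot the Z-row RHS is 24/5 − (-31/5)·1 = 11.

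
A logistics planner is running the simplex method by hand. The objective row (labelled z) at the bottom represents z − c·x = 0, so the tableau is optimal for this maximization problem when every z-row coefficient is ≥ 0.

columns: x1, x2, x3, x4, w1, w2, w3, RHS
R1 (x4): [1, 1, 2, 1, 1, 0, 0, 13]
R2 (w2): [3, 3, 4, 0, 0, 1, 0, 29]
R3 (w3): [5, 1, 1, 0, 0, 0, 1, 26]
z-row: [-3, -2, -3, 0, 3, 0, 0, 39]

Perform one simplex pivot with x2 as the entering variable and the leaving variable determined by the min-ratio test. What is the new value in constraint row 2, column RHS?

29/3

Ratio test on column x2 — row 1: 13/1 = 13; row 2: 29/3 = 29/3; row 3: 26/1 = 26. Minimum is 29/3 at row 2 (w2 leaves); pivot element 3.
Divide row 2 by 3; eliminate column x2 from the other rows.
In the new row 2, the RHS entry is the old entry divided by the pivot: 29/3 = 29/3.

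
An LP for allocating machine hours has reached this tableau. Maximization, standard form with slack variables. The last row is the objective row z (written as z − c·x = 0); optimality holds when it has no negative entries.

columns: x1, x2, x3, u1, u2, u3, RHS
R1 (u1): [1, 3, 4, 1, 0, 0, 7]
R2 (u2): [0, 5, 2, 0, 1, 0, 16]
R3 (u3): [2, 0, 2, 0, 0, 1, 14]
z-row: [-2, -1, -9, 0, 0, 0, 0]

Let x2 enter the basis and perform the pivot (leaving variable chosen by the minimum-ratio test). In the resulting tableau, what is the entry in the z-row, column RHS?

7/3

Ratio test on column x2 — row 1: 7/3 = 7/3; row 2: 16/5 = 16/5; row 3: entry 0 ≤ 0. Minimum is 7/3 at row 1 (u1 leaves); pivot element 3.
Divide row 1 by 3; eliminate column x2 from the other rows.
z-row update in column RHS: 0 − (-1)·(7/3) = 7/3.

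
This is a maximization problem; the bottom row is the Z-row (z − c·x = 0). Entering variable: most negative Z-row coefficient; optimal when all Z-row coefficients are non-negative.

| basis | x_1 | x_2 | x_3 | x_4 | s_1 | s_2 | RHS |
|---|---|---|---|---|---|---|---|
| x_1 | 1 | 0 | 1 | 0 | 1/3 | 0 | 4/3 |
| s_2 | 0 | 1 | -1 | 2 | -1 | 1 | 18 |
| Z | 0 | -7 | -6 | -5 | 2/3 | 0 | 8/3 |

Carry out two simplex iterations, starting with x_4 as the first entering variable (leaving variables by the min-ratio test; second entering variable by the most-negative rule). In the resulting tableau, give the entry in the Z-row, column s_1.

1

Ratio test on column x_4 — row 1: entry 0 ≤ 0; row 2: 18/2 = 9. Minimum is 9 at row 2 (s_2 leaves); pivot element 2.
Divide row 2 by 2; eliminate column x_4 from the other rows.
Second iteration: most negative Z-row entry is -17/2 in column x_3, so x_3 enters.
Ratio test on column x_3 — row 1: (4/3)/1 = 4/3; row 2: entry -1/2 ≤ 0. Minimum is 4/3 at row 1 (x_1 leaves); pivot element 1.
Divide row 1 by 1; eliminate column x_3 from the other rows.
After both pivots, the entry at the Z-row, column s_1 is 1.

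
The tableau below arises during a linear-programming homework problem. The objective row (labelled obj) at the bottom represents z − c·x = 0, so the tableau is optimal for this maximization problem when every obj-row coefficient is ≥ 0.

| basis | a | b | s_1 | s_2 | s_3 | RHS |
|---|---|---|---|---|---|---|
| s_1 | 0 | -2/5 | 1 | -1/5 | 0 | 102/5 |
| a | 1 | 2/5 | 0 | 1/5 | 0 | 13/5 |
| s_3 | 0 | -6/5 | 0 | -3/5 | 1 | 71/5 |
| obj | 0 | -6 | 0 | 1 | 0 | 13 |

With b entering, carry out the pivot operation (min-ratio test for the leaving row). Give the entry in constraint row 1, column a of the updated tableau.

Ratio test on column b — row 1: entry -2/5 ≤ 0; row 2: (13/5)/(2/5) = 13/2; row 3: entry -6/5 ≤ 0. Minimum is 13/2 at row 2 (a leaves); pivot element 2/5.
Divide row 2 by 2/5; eliminate column b from the other rows.
Row 1 update in column a: 0 − (-2/5)·(5/2) = 1.

1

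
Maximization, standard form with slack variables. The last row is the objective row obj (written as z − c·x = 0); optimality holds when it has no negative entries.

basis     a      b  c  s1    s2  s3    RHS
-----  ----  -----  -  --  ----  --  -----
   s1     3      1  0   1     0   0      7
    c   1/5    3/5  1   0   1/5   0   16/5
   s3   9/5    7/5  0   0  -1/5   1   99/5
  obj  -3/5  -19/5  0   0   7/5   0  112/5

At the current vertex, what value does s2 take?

0

s2 is not in the basis, so in the current basic feasible solution s2 = 0.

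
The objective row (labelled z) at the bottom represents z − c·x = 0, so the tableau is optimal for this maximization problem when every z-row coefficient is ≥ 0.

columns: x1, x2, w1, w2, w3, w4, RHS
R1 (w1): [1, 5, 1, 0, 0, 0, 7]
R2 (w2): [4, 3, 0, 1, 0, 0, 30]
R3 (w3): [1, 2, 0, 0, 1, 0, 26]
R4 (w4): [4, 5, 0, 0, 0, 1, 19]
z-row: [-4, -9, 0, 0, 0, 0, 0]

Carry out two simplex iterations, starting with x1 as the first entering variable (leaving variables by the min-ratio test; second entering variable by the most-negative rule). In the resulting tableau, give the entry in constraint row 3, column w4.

-1/5

Ratio test on column x1 — row 1: 7/1 = 7; row 2: 30/4 = 15/2; row 3: 26/1 = 26; row 4: 19/4 = 19/4. Minimum is 19/4 at row 4 (w4 leaves); pivot element 4.
Divide row 4 by 4; eliminate column x1 from the other rows.
Second iteration: most negative z-row entry is -4 in column x2, so x2 enters.
Ratio test on column x2 — row 1: (9/4)/(15/4) = 3/5; row 2: entry -2 ≤ 0; row 3: (85/4)/(3/4) = 85/3; row 4: (19/4)/(5/4) = 19/5. Minimum is 3/5 at row 1 (w1 leaves); pivot element 15/4.
Divide row 1 by 15/4; eliminate column x2 from the other rows.
After both pivots, the entry at constraint row 3, column w4 is -1/5.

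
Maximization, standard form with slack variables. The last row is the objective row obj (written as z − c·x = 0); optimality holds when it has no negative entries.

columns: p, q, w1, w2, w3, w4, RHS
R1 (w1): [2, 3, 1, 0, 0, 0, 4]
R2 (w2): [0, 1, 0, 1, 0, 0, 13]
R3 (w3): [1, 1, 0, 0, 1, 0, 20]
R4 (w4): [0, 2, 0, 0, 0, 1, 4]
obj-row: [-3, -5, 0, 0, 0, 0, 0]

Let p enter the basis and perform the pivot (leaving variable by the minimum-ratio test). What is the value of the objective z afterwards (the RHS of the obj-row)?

6

Ratio test on column p — row 1: 4/2 = 2; row 2: entry 0 ≤ 0; row 3: 20/1 = 20; row 4: entry 0 ≤ 0. Minimum is 2 at row 1 (w1 leaves); pivot element 2.
Pivot on row 1; the obj-row RHS becomes 0 − (-3)·2 = 6.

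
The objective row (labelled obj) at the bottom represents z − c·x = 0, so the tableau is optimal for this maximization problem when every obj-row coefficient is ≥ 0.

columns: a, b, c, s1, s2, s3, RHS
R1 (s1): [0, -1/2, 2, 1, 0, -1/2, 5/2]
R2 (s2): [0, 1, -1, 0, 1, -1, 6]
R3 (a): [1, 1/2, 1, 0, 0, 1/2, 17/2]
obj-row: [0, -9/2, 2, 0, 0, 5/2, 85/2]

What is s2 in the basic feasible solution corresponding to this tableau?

6

s2 is basic (row 2); its value is the RHS of that row, 6.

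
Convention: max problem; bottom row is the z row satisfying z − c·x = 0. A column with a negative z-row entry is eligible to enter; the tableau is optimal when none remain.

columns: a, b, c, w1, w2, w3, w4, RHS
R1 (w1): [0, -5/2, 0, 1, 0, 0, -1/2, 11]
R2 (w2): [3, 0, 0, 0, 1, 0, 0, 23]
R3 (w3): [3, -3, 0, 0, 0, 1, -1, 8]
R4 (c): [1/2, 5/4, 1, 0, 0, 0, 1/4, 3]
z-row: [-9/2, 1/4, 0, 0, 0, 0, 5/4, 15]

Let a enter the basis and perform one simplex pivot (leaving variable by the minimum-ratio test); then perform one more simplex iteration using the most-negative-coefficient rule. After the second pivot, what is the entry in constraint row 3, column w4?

Ratio test on column a — row 1: entry 0 ≤ 0; row 2: 23/3 = 23/3; row 3: 8/3 = 8/3; row 4: 3/(1/2) = 6. Minimum is 8/3 at row 3 (w3 leaves); pivot element 3.
Divide row 3 by 3; eliminate column a from the other rows.
Second iteration: most negative z-row entry is -17/4 in column b, so b enters.
Ratio test on column b — row 1: entry -5/2 ≤ 0; row 2: 15/3 = 5; row 3: entry -1 ≤ 0; row 4: (5/3)/(7/4) = 20/21. Minimum is 20/21 at row 4 (c leaves); pivot element 7/4.
Divide row 4 by 7/4; eliminate column b from the other rows.
After both pivots, the entry at constraint row 3, column w4 is -2/21.

-2/21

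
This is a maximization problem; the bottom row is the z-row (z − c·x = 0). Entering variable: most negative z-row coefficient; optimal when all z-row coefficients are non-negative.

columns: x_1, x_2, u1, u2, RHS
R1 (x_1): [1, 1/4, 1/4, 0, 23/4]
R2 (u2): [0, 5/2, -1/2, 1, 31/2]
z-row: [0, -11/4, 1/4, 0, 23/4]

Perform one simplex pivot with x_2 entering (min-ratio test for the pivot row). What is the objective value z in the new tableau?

Ratio test on column x_2 — row 1: (23/4)/(1/4) = 23; row 2: (31/2)/(5/2) = 31/5. Minimum is 31/5 at row 2 (u2 leaves); pivot element 5/2.
Pivot on row 2; the z-row RHS becomes 23/4 − (-11/4)·(31/5) = 114/5.

114/5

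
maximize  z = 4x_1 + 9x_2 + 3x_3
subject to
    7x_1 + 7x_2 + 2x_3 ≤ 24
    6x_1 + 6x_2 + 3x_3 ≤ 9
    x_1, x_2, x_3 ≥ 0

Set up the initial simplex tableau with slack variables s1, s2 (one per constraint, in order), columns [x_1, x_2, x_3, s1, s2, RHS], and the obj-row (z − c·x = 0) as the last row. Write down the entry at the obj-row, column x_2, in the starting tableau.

-9

The obj-row carries the negated objective coefficients: the x_2 entry is -9.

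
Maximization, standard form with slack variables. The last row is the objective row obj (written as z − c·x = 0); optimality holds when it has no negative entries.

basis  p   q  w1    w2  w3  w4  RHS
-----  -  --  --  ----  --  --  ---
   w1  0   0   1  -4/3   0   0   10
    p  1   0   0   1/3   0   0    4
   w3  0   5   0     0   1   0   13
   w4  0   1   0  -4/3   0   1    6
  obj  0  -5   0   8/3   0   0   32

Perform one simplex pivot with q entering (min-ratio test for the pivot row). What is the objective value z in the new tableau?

Ratio test on column q — row 1: entry 0 ≤ 0; row 2: entry 0 ≤ 0; row 3: 13/5 = 13/5; row 4: 6/1 = 6. Minimum is 13/5 at row 3 (w3 leaves); pivot element 5.
Pivot on row 3; the obj-row RHS becomes 32 − (-5)·(13/5) = 45.

45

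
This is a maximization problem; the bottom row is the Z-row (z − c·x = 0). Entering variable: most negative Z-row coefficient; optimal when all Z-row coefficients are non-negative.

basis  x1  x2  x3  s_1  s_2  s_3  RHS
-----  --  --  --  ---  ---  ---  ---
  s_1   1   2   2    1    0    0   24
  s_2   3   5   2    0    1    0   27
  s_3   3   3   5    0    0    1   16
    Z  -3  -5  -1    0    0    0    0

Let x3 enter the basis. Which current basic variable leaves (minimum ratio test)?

s_3

Column x3 entries and ratios — s_1: 24/2 = 12; s_2: 27/2 = 27/2; s_3: 16/5 = 16/5.
Smallest ratio is 16/5 in the row of s_3, so s_3 leaves.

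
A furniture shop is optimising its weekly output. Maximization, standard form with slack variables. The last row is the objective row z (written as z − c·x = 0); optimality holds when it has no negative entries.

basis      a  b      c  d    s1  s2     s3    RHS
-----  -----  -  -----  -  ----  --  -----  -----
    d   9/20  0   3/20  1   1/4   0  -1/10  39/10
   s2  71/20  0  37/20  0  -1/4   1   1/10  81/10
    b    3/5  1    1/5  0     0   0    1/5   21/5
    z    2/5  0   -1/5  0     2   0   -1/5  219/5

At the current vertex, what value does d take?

d is basic (row 1); its value is the RHS of that row, 39/10.

39/10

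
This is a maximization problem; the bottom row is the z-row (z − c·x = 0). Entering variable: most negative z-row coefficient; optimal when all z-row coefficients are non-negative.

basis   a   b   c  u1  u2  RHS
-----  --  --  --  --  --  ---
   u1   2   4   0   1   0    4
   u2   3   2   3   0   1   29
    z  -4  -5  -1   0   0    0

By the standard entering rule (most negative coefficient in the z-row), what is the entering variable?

b

Negative z-row entries: a: -4, b: -5, c: -1.
The most negative is -5 in column b, so b enters.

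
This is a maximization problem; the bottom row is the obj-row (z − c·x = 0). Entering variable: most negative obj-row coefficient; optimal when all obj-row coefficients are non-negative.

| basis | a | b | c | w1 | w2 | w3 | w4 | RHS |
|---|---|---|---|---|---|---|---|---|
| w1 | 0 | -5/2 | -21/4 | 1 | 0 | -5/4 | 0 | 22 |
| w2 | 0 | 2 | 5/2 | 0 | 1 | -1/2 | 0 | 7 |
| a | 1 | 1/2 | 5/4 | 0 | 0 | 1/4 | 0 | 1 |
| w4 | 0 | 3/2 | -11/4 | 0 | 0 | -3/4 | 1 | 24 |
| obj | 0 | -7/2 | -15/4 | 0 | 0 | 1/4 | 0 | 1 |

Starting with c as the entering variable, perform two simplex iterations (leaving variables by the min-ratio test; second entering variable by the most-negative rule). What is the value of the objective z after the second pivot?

8

Ratio test on column c — row 1: entry -21/4 ≤ 0; row 2: 7/(5/2) = 14/5; row 3: 1/(5/4) = 4/5; row 4: entry -11/4 ≤ 0. Minimum is 4/5 at row 3 (a leaves); pivot element 5/4.
Pivot on row 3; the obj-row RHS becomes 1 − (-15/4)·(4/5) = 4.
Next entering variable (most negative obj-row entry -2): b.
Ratio test on column b — row 1: entry -2/5 ≤ 0; row 2: 5/1 = 5; row 3: (4/5)/(2/5) = 2; row 4: (131/5)/(13/5) = 131/13. Minimum is 2 at row 3 (c leaves); pivot element 2/5.
After the second pivot the obj-row RHS is 4 − (-2)·2 = 8.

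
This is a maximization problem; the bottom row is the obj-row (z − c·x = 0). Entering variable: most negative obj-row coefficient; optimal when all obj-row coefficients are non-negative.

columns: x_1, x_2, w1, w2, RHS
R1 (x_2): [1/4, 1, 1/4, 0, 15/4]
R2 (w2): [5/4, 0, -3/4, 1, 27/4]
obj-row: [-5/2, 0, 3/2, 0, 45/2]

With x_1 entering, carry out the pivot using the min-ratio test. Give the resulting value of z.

36

Ratio test on column x_1 — row 1: (15/4)/(1/4) = 15; row 2: (27/4)/(5/4) = 27/5. Minimum is 27/5 at row 2 (w2 leaves); pivot element 5/4.
Pivot on row 2; the obj-row RHS becomes 45/2 − (-5/2)·(27/5) = 36.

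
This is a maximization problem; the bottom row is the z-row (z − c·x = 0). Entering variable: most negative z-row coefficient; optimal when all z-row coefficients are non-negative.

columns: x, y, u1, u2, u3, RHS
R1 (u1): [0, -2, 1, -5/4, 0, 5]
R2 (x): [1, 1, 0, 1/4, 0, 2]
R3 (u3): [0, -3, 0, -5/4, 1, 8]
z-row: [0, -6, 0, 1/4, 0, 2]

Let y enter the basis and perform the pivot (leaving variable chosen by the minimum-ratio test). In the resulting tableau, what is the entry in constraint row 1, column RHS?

9

Ratio test on column y — row 1: entry -2 ≤ 0; row 2: 2/1 = 2; row 3: entry -3 ≤ 0. Minimum is 2 at row 2 (x leaves); pivot element 1.
Divide row 2 by 1; eliminate column y from the other rows.
Row 1 update in column RHS: 5 − (-2)·2 = 9.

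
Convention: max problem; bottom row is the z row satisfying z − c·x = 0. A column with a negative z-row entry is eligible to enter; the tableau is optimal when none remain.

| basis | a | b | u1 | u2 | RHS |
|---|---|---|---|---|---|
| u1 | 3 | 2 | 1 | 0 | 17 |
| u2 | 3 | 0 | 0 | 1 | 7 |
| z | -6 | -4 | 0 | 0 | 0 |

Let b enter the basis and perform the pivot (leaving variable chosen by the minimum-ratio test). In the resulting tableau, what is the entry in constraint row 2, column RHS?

Ratio test on column b — row 1: 17/2 = 17/2; row 2: entry 0 ≤ 0. Minimum is 17/2 at row 1 (u1 leaves); pivot element 2.
Divide row 1 by 2; eliminate column b from the other rows.
Row 2 update in column RHS: 7 − 0·(17/2) = 7.

7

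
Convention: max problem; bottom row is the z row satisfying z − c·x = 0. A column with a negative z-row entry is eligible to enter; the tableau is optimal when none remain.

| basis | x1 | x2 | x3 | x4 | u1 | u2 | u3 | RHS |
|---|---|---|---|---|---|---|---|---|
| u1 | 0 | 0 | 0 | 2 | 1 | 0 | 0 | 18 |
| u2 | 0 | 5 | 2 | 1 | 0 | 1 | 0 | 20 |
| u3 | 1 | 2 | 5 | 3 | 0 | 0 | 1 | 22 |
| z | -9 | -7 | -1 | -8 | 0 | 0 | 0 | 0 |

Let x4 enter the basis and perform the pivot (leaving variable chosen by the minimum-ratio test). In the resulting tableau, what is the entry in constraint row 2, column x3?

1/3

Ratio test on column x4 — row 1: 18/2 = 9; row 2: 20/1 = 20; row 3: 22/3 = 22/3. Minimum is 22/3 at row 3 (u3 leaves); pivot element 3.
Divide row 3 by 3; eliminate column x4 from the other rows.
Row 2 update in column x3: 2 − 1·(5/3) = 1/3.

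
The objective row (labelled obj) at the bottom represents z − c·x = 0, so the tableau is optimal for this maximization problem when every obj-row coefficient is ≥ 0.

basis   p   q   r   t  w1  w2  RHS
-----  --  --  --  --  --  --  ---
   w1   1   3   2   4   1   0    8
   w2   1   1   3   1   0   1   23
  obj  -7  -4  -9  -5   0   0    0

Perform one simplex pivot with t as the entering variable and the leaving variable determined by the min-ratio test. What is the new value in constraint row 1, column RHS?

Ratio test on column t — row 1: 8/4 = 2; row 2: 23/1 = 23. Minimum is 2 at row 1 (w1 leaves); pivot element 4.
Divide row 1 by 4; eliminate column t from the other rows.
In the new row 1, the RHS entry is the old entry divided by the pivot: 8/4 = 2.

2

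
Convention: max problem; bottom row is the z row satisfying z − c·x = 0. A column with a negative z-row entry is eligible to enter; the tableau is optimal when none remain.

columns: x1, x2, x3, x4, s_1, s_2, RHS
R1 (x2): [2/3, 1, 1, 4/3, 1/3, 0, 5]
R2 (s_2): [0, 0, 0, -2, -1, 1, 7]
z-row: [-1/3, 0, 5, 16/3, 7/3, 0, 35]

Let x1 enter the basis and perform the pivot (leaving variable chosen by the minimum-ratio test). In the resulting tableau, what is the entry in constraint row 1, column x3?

Ratio test on column x1 — row 1: 5/(2/3) = 15/2; row 2: entry 0 ≤ 0. Minimum is 15/2 at row 1 (x2 leaves); pivot element 2/3.
Divide row 1 by 2/3; eliminate column x1 from the other rows.
In the new row 1, the x3 entry is the old entry divided by the pivot: 1/(2/3) = 3/2.

3/2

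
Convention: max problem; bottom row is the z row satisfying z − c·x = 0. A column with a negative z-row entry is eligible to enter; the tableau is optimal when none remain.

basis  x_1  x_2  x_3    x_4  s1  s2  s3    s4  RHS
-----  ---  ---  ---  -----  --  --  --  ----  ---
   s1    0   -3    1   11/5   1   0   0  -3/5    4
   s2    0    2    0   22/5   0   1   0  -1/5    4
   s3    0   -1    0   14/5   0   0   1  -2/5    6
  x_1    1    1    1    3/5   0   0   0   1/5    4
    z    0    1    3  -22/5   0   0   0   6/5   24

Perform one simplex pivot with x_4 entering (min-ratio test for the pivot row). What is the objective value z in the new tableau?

Ratio test on column x_4 — row 1: 4/(11/5) = 20/11; row 2: 4/(22/5) = 10/11; row 3: 6/(14/5) = 15/7; row 4: 4/(3/5) = 20/3. Minimum is 10/11 at row 2 (s2 leaves); pivot element 22/5.
Pivot on row 2; the z-row RHS becomes 24 − (-22/5)·(10/11) = 28.

28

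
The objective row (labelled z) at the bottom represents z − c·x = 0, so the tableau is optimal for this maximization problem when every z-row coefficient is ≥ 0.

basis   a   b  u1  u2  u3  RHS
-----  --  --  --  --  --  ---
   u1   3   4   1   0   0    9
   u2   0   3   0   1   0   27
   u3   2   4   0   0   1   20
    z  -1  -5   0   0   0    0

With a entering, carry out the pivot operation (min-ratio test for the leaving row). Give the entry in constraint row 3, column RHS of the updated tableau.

Ratio test on column a — row 1: 9/3 = 3; row 2: entry 0 ≤ 0; row 3: 20/2 = 10. Minimum is 3 at row 1 (u1 leaves); pivot element 3.
Divide row 1 by 3; eliminate column a from the other rows.
Row 3 update in column RHS: 20 − 2·3 = 14.

14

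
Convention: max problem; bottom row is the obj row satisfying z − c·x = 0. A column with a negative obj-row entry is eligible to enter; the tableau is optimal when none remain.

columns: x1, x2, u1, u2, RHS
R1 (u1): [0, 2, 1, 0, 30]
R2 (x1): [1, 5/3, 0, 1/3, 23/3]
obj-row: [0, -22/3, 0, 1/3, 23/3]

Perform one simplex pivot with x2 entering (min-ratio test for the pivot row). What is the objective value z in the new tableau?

Ratio test on column x2 — row 1: 30/2 = 15; row 2: (23/3)/(5/3) = 23/5. Minimum is 23/5 at row 2 (x1 leaves); pivot element 5/3.
Pivot on row 2; the obj-row RHS becomes 23/3 − (-22/3)·(23/5) = 207/5.

207/5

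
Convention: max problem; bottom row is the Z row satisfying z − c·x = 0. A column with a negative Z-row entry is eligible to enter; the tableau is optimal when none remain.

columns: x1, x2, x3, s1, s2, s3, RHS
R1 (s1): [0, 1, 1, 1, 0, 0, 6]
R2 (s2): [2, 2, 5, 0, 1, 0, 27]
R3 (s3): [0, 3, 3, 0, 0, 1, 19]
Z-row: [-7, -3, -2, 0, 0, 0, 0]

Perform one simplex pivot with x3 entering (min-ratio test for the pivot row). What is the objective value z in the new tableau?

Ratio test on column x3 — row 1: 6/1 = 6; row 2: 27/5 = 27/5; row 3: 19/3 = 19/3. Minimum is 27/5 at row 2 (s2 leaves); pivot element 5.
Pivot on row 2; the Z-row RHS becomes 0 − (-2)·(27/5) = 54/5.

54/5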